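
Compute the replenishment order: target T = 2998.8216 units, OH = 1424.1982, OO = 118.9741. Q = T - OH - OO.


Inventory position = OH + OO = 1424.1982 + 118.9741 = 1543.1723
Q = 2998.8216 - 1543.1723 = 1455.6493

1455.6493 units


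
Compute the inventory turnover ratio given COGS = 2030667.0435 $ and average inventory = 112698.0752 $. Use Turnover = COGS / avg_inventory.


Turnover = 2030667.0435 / 112698.0752 = 18.0186

18.0186


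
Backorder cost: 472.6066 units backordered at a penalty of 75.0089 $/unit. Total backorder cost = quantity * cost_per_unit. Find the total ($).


Total = 472.6066 * 75.0089 = 35449.7012

35449.7012 $


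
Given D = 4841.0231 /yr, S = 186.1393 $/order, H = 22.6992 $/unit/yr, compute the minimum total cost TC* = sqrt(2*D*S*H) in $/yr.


2*D*S*H = 40908709.3933
TC* = sqrt(40908709.3933) = 6395.9917

6395.9917 $/yr


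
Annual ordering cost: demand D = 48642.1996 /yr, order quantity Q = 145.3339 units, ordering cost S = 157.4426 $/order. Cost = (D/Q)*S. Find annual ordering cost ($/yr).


Number of orders = D/Q = 334.6927
Cost = 334.6927 * 157.4426 = 52694.8934

52694.8934 $/yr


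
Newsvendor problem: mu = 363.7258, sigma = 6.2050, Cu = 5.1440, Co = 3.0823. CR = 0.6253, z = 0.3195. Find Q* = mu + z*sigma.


CR = Cu/(Cu+Co) = 5.1440/(5.1440+3.0823) = 0.6253
z = 0.3195
Q* = 363.7258 + 0.3195 * 6.2050 = 365.7083

365.7083 units


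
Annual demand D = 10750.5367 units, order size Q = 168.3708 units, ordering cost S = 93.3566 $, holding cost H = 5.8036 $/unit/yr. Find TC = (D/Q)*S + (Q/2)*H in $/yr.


Ordering cost = D*S/Q = 5960.8528
Holding cost = Q*H/2 = 488.5784
TC = 5960.8528 + 488.5784 = 6449.4312

6449.4312 $/yr


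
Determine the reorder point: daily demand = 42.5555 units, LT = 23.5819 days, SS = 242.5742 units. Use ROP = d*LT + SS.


d*LT = 42.5555 * 23.5819 = 1003.5395
ROP = 1003.5395 + 242.5742 = 1246.1137

1246.1137 units


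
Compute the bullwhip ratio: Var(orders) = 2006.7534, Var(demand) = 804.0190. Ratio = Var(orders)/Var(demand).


BW = 2006.7534 / 804.0190 = 2.4959

2.4959


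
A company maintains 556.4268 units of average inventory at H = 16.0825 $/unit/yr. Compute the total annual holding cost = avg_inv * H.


Cost = 556.4268 * 16.0825 = 8948.7340

8948.7340 $/yr


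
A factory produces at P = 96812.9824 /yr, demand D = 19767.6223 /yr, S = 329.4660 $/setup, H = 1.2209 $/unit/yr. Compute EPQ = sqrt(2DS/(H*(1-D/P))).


1 - D/P = 1 - 0.2042 = 0.7958
H*(1-D/P) = 0.9716
2DS = 13025518.8974
EPQ = sqrt(13406087.4901) = 3661.4324

3661.4324 units


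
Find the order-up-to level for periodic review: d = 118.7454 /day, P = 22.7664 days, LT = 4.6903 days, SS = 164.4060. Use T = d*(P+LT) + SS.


P + LT = 27.4567
d*(P+LT) = 118.7454 * 27.4567 = 3260.3568
T = 3260.3568 + 164.4060 = 3424.7628

3424.7628 units


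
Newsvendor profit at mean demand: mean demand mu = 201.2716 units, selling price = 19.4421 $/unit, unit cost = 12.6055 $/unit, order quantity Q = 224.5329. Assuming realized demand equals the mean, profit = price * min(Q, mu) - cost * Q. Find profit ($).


Sales at mu = min(224.5329, 201.2716) = 201.2716
Revenue = 19.4421 * 201.2716 = 3913.1426
Total cost = 12.6055 * 224.5329 = 2830.3495
Profit = 3913.1426 - 2830.3495 = 1082.7931

1082.7931 $


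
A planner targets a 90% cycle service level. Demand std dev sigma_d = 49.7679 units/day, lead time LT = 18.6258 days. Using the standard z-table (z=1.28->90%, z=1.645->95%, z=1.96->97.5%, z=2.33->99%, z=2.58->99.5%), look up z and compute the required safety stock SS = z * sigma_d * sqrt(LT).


From the table, SL = 90% corresponds to z = 1.28
sqrt(LT) = sqrt(18.6258) = 4.3158
SS = 1.28 * 49.7679 * 4.3158 = 274.9266

274.9266 units


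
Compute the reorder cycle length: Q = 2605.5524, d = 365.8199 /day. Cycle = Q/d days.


Cycle = 2605.5524 / 365.8199 = 7.1225

7.1225 days


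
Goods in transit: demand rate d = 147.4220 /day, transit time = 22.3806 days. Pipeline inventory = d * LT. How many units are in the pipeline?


Pipeline = 147.4220 * 22.3806 = 3299.3928

3299.3928 units


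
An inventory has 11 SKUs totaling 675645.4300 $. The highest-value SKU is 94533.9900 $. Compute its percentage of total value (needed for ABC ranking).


Top item = 94533.9900
Total = 675645.4300
Percentage = 94533.9900 / 675645.4300 * 100 = 13.9917

13.9917%


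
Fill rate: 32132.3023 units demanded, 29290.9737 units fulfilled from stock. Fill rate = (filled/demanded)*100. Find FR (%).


FR = 29290.9737 / 32132.3023 * 100 = 91.1574

91.1574%


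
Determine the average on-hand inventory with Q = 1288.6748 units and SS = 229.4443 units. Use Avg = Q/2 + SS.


Q/2 = 644.3374
Avg = 644.3374 + 229.4443 = 873.7817

873.7817 units


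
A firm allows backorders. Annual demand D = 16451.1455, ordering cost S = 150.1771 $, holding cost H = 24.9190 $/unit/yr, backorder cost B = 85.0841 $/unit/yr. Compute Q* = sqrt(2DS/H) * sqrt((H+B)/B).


sqrt(2DS/H) = 445.2968
sqrt((H+B)/B) = 1.1370
Q* = 445.2968 * 1.1370 = 506.3233

506.3233 units


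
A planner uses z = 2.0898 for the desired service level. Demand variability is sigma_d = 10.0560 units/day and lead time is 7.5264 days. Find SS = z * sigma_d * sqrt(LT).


sqrt(LT) = sqrt(7.5264) = 2.7434
SS = 2.0898 * 10.0560 * 2.7434 = 57.6532

57.6532 units


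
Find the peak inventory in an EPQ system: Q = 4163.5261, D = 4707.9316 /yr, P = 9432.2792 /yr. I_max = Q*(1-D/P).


D/P = 0.4991
1 - D/P = 0.5009
I_max = 4163.5261 * 0.5009 = 2085.3862

2085.3862 units


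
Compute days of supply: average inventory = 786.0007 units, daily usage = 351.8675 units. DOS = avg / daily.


DOS = 786.0007 / 351.8675 = 2.2338

2.2338 days


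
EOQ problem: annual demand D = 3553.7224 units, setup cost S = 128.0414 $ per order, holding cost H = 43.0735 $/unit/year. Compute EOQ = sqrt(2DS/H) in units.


2*D*S = 2 * 3553.7224 * 128.0414 = 910047.1826
2*D*S/H = 21127.7742
EOQ = sqrt(21127.7742) = 145.3540

145.3540 units


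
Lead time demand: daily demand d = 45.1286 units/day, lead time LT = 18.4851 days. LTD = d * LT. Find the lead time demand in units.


LTD = 45.1286 * 18.4851 = 834.2067

834.2067 units


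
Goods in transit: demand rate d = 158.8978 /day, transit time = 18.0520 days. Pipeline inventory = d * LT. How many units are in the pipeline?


Pipeline = 158.8978 * 18.0520 = 2868.4231

2868.4231 units


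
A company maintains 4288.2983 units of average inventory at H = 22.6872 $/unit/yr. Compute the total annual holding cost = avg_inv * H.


Cost = 4288.2983 * 22.6872 = 97289.4812

97289.4812 $/yr


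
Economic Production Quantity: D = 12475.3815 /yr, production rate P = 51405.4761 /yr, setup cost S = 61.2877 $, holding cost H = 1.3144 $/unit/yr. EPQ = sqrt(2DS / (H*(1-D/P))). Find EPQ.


1 - D/P = 1 - 0.2427 = 0.7573
H*(1-D/P) = 0.9954
2DS = 1529174.8775
EPQ = sqrt(1536220.4100) = 1239.4436

1239.4436 units


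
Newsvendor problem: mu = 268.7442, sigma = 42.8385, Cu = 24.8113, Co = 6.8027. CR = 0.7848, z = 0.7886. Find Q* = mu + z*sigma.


CR = Cu/(Cu+Co) = 24.8113/(24.8113+6.8027) = 0.7848
z = 0.7886
Q* = 268.7442 + 0.7886 * 42.8385 = 302.5266

302.5266 units


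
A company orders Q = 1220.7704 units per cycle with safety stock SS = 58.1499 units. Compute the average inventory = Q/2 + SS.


Q/2 = 610.3852
Avg = 610.3852 + 58.1499 = 668.5351

668.5351 units


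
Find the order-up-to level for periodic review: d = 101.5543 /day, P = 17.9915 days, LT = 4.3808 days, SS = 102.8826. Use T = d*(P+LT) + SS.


P + LT = 22.3723
d*(P+LT) = 101.5543 * 22.3723 = 2272.0033
T = 2272.0033 + 102.8826 = 2374.8859

2374.8859 units


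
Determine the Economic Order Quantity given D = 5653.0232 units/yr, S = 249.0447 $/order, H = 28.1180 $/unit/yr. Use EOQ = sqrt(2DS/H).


2*D*S = 2 * 5653.0232 * 249.0447 = 2815710.9339
2*D*S/H = 100139.0900
EOQ = sqrt(100139.0900) = 316.4476

316.4476 units


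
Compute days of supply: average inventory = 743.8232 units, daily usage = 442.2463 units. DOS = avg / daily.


DOS = 743.8232 / 442.2463 = 1.6819

1.6819 days


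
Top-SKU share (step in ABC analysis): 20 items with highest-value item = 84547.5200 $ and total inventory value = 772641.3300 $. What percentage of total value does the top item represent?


Top item = 84547.5200
Total = 772641.3300
Percentage = 84547.5200 / 772641.3300 * 100 = 10.9427

10.9427%


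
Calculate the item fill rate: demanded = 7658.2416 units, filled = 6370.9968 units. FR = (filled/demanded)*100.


FR = 6370.9968 / 7658.2416 * 100 = 83.1914

83.1914%


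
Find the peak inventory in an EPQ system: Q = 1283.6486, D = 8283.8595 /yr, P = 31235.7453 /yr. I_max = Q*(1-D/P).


D/P = 0.2652
1 - D/P = 0.7348
I_max = 1283.6486 * 0.7348 = 943.2192

943.2192 units


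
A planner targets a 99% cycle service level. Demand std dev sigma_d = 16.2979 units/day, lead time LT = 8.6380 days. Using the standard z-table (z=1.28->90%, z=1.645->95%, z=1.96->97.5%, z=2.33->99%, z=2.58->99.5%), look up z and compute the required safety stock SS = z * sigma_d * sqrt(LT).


From the table, SL = 99% corresponds to z = 2.33
sqrt(LT) = sqrt(8.6380) = 2.9390
SS = 2.33 * 16.2979 * 2.9390 = 111.6077

111.6077 units


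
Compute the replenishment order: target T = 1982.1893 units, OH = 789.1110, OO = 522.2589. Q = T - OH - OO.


Inventory position = OH + OO = 789.1110 + 522.2589 = 1311.3699
Q = 1982.1893 - 1311.3699 = 670.8194

670.8194 units


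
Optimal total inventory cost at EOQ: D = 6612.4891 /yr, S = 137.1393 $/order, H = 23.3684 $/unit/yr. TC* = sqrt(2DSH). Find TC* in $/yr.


2*D*S*H = 42382431.7266
TC* = sqrt(42382431.7266) = 6510.1791

6510.1791 $/yr


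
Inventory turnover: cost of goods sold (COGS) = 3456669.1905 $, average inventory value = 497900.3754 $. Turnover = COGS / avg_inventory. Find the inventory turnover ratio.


Turnover = 3456669.1905 / 497900.3754 = 6.9425

6.9425


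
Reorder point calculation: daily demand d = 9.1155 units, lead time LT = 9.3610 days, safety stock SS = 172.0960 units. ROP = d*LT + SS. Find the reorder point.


d*LT = 9.1155 * 9.3610 = 85.3302
ROP = 85.3302 + 172.0960 = 257.4262

257.4262 units


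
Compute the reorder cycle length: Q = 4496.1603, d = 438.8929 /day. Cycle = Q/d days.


Cycle = 4496.1603 / 438.8929 = 10.2443

10.2443 days


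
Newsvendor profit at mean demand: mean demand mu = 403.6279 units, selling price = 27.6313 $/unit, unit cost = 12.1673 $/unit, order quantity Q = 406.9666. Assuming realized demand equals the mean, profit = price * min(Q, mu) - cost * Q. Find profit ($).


Sales at mu = min(406.9666, 403.6279) = 403.6279
Revenue = 27.6313 * 403.6279 = 11152.7636
Total cost = 12.1673 * 406.9666 = 4951.6847
Profit = 11152.7636 - 4951.6847 = 6201.0789

6201.0789 $


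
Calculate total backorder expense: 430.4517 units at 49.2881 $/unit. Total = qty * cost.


Total = 430.4517 * 49.2881 = 21216.1464

21216.1464 $


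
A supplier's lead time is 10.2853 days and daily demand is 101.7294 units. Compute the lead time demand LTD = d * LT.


LTD = 101.7294 * 10.2853 = 1046.3174

1046.3174 units


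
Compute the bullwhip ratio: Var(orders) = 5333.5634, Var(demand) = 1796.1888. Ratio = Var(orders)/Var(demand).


BW = 5333.5634 / 1796.1888 = 2.9694

2.9694


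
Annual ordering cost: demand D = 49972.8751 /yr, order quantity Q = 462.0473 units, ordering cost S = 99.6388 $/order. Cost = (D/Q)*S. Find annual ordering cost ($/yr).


Number of orders = D/Q = 108.1553
Cost = 108.1553 * 99.6388 = 10776.4666

10776.4666 $/yr


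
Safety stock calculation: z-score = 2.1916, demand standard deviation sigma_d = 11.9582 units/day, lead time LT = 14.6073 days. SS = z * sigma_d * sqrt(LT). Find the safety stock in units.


sqrt(LT) = sqrt(14.6073) = 3.8219
SS = 2.1916 * 11.9582 * 3.8219 = 100.1641

100.1641 units


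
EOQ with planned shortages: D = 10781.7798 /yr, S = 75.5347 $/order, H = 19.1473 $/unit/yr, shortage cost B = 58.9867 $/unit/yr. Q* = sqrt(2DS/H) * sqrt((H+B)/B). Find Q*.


sqrt(2DS/H) = 291.6619
sqrt((H+B)/B) = 1.1509
Q* = 291.6619 * 1.1509 = 335.6779

335.6779 units


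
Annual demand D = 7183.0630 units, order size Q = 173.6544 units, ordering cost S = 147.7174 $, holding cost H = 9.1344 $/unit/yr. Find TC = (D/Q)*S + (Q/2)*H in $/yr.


Ordering cost = D*S/Q = 6110.2016
Holding cost = Q*H/2 = 793.1144
TC = 6110.2016 + 793.1144 = 6903.3160

6903.3160 $/yr


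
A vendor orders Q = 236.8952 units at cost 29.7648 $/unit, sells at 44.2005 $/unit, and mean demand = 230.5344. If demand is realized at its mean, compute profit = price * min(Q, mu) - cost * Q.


Sales at mu = min(236.8952, 230.5344) = 230.5344
Revenue = 44.2005 * 230.5344 = 10189.7357
Total cost = 29.7648 * 236.8952 = 7051.1382
Profit = 10189.7357 - 7051.1382 = 3138.5975

3138.5975 $


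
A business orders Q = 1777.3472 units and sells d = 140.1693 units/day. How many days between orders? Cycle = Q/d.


Cycle = 1777.3472 / 140.1693 = 12.6800

12.6800 days


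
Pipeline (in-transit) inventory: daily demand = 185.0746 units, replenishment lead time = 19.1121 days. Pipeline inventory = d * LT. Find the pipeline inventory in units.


Pipeline = 185.0746 * 19.1121 = 3537.1643

3537.1643 units


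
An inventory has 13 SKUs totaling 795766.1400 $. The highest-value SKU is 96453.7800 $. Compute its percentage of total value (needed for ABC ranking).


Top item = 96453.7800
Total = 795766.1400
Percentage = 96453.7800 / 795766.1400 * 100 = 12.1209

12.1209%


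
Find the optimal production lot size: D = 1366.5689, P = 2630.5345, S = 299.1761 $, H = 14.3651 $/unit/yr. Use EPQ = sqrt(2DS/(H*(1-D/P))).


1 - D/P = 1 - 0.5195 = 0.4805
H*(1-D/P) = 6.9024
2DS = 817689.5078
EPQ = sqrt(118464.5800) = 344.1868

344.1868 units


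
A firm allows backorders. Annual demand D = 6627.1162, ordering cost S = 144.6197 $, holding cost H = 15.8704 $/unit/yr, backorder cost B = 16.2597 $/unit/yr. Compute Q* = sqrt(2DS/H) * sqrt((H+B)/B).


sqrt(2DS/H) = 347.5338
sqrt((H+B)/B) = 1.4057
Q* = 347.5338 * 1.4057 = 488.5363

488.5363 units


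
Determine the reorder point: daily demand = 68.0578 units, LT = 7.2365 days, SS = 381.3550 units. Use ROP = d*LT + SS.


d*LT = 68.0578 * 7.2365 = 492.5003
ROP = 492.5003 + 381.3550 = 873.8553

873.8553 units


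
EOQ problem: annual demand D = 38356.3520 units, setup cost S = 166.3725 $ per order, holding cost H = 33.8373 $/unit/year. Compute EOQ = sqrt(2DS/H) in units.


2*D*S = 2 * 38356.3520 * 166.3725 = 12762884.3462
2*D*S/H = 377183.8872
EOQ = sqrt(377183.8872) = 614.1530

614.1530 units


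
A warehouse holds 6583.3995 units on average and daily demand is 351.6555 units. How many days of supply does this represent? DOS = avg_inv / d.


DOS = 6583.3995 / 351.6555 = 18.7212

18.7212 days


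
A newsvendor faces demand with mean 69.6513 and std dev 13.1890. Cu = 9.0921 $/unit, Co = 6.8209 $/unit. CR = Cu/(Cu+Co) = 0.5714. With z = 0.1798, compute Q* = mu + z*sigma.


CR = Cu/(Cu+Co) = 9.0921/(9.0921+6.8209) = 0.5714
z = 0.1798
Q* = 69.6513 + 0.1798 * 13.1890 = 72.0227

72.0227 units


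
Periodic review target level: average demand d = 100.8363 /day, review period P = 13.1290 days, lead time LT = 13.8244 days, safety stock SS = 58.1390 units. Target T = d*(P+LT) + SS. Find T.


P + LT = 26.9534
d*(P+LT) = 100.8363 * 26.9534 = 2717.8811
T = 2717.8811 + 58.1390 = 2776.0201

2776.0201 units


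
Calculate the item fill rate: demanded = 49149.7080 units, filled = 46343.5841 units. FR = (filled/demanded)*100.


FR = 46343.5841 / 49149.7080 * 100 = 94.2907

94.2907%


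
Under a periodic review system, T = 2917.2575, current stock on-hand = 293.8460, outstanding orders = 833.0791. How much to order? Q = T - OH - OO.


Inventory position = OH + OO = 293.8460 + 833.0791 = 1126.9251
Q = 2917.2575 - 1126.9251 = 1790.3324

1790.3324 units


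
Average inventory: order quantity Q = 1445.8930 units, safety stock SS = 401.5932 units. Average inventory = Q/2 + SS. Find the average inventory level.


Q/2 = 722.9465
Avg = 722.9465 + 401.5932 = 1124.5397

1124.5397 units


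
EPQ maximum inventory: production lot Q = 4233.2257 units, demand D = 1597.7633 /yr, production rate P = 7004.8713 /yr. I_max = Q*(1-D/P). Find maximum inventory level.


D/P = 0.2281
1 - D/P = 0.7719
I_max = 4233.2257 * 0.7719 = 3267.6558

3267.6558 units


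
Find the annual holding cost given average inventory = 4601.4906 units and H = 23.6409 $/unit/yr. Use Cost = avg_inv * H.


Cost = 4601.4906 * 23.6409 = 108783.3791

108783.3791 $/yr


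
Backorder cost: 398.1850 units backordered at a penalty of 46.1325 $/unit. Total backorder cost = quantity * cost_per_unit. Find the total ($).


Total = 398.1850 * 46.1325 = 18369.2695

18369.2695 $


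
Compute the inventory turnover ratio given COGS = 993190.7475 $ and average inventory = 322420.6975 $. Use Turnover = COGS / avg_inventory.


Turnover = 993190.7475 / 322420.6975 = 3.0804

3.0804


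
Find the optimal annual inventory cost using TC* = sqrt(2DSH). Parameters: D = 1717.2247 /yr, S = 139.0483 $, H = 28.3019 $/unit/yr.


2*D*S*H = 13515695.4726
TC* = sqrt(13515695.4726) = 3676.3699

3676.3699 $/yr


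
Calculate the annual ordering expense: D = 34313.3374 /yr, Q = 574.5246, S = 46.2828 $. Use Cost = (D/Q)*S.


Number of orders = D/Q = 59.7247
Cost = 59.7247 * 46.2828 = 2764.2286

2764.2286 $/yr


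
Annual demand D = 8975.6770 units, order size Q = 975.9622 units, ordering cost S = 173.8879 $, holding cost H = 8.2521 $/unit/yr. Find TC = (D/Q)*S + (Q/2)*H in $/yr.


Ordering cost = D*S/Q = 1599.2029
Holding cost = Q*H/2 = 4026.8688
TC = 1599.2029 + 4026.8688 = 5626.0718

5626.0718 $/yr


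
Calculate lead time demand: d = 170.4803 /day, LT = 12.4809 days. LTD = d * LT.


LTD = 170.4803 * 12.4809 = 2127.7476

2127.7476 units


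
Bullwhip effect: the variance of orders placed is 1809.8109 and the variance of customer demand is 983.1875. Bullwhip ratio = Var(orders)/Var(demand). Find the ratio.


BW = 1809.8109 / 983.1875 = 1.8408

1.8408


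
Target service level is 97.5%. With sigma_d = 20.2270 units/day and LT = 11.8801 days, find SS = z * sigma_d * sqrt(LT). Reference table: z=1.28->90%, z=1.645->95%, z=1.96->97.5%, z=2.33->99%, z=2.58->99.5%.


From the table, SL = 97.5% corresponds to z = 1.96
sqrt(LT) = sqrt(11.8801) = 3.4468
SS = 1.96 * 20.2270 * 3.4468 = 136.6462

136.6462 units


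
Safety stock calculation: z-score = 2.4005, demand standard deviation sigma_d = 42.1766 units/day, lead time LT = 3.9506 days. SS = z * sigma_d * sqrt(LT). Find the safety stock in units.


sqrt(LT) = sqrt(3.9506) = 1.9876
SS = 2.4005 * 42.1766 * 1.9876 = 201.2356

201.2356 units


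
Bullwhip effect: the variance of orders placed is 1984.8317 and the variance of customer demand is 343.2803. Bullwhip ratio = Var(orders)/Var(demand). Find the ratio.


BW = 1984.8317 / 343.2803 = 5.7820

5.7820


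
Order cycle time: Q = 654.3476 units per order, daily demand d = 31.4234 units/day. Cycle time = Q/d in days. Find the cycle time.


Cycle = 654.3476 / 31.4234 = 20.8236

20.8236 days


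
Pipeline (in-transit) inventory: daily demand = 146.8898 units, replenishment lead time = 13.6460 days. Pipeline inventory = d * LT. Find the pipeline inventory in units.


Pipeline = 146.8898 * 13.6460 = 2004.4582

2004.4582 units


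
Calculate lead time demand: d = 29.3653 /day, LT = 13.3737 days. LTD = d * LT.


LTD = 29.3653 * 13.3737 = 392.7227

392.7227 units


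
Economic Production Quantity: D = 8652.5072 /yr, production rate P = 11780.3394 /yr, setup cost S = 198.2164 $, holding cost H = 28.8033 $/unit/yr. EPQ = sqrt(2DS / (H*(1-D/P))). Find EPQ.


1 - D/P = 1 - 0.7345 = 0.2655
H*(1-D/P) = 7.6476
2DS = 3430137.6563
EPQ = sqrt(448521.9051) = 669.7178

669.7178 units


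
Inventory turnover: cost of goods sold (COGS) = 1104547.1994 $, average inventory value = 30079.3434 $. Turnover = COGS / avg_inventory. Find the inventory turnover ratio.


Turnover = 1104547.1994 / 30079.3434 = 36.7211

36.7211


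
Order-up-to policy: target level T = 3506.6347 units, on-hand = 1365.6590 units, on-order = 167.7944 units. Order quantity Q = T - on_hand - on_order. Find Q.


Inventory position = OH + OO = 1365.6590 + 167.7944 = 1533.4534
Q = 3506.6347 - 1533.4534 = 1973.1813

1973.1813 units


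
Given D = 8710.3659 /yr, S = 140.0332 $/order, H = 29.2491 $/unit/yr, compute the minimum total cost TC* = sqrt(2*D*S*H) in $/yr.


2*D*S*H = 71352618.4609
TC* = sqrt(71352618.4609) = 8447.0479

8447.0479 $/yr


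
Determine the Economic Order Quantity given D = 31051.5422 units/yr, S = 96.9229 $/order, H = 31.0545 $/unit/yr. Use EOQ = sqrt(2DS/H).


2*D*S = 2 * 31051.5422 * 96.9229 = 6019211.0390
2*D*S/H = 193827.3371
EOQ = sqrt(193827.3371) = 440.2583

440.2583 units


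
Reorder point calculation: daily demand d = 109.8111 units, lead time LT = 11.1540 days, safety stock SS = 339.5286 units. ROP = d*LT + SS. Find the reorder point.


d*LT = 109.8111 * 11.1540 = 1224.8330
ROP = 1224.8330 + 339.5286 = 1564.3616

1564.3616 units


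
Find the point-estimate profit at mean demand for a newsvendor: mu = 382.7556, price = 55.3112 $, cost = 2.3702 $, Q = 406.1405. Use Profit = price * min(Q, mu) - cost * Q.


Sales at mu = min(406.1405, 382.7556) = 382.7556
Revenue = 55.3112 * 382.7556 = 21170.6715
Total cost = 2.3702 * 406.1405 = 962.6342
Profit = 21170.6715 - 962.6342 = 20208.0373

20208.0373 $


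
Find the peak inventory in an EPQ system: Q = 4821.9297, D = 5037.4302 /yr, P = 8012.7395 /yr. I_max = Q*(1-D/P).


D/P = 0.6287
1 - D/P = 0.3713
I_max = 4821.9297 * 0.3713 = 1790.4903

1790.4903 units


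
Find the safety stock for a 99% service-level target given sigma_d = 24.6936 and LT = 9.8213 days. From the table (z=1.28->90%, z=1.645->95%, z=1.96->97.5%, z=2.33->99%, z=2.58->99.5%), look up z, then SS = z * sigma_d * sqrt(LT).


From the table, SL = 99% corresponds to z = 2.33
sqrt(LT) = sqrt(9.8213) = 3.1339
SS = 2.33 * 24.6936 * 3.1339 = 180.3121

180.3121 units


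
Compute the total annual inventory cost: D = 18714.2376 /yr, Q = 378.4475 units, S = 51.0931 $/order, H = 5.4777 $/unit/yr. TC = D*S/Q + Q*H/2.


Ordering cost = D*S/Q = 2526.5550
Holding cost = Q*H/2 = 1036.5109
TC = 2526.5550 + 1036.5109 = 3563.0659

3563.0659 $/yr


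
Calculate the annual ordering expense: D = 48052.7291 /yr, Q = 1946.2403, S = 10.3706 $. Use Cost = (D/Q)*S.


Number of orders = D/Q = 24.6900
Cost = 24.6900 * 10.3706 = 256.0504

256.0504 $/yr


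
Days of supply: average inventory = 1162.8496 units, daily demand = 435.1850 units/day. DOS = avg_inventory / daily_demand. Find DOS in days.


DOS = 1162.8496 / 435.1850 = 2.6721

2.6721 days


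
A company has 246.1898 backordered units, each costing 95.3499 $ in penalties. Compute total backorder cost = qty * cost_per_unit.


Total = 246.1898 * 95.3499 = 23474.1728

23474.1728 $


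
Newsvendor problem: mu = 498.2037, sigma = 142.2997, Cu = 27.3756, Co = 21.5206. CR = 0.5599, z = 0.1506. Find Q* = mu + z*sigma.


CR = Cu/(Cu+Co) = 27.3756/(27.3756+21.5206) = 0.5599
z = 0.1506
Q* = 498.2037 + 0.1506 * 142.2997 = 519.6340

519.6340 units


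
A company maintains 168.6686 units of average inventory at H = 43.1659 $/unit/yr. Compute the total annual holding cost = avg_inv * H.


Cost = 168.6686 * 43.1659 = 7280.7319

7280.7319 $/yr


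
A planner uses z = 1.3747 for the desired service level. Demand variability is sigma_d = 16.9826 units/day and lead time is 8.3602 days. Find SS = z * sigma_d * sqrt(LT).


sqrt(LT) = sqrt(8.3602) = 2.8914
SS = 1.3747 * 16.9826 * 2.8914 = 67.5026

67.5026 units


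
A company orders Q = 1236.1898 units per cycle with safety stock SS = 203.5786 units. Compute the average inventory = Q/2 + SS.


Q/2 = 618.0949
Avg = 618.0949 + 203.5786 = 821.6735

821.6735 units


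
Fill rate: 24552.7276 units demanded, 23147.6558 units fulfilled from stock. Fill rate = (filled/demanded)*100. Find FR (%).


FR = 23147.6558 / 24552.7276 * 100 = 94.2773

94.2773%


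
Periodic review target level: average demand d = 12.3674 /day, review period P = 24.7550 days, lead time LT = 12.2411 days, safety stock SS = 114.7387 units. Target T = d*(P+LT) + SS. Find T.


P + LT = 36.9961
d*(P+LT) = 12.3674 * 36.9961 = 457.5456
T = 457.5456 + 114.7387 = 572.2843

572.2843 units


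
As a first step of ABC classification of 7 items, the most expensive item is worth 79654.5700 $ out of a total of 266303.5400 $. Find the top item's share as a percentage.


Top item = 79654.5700
Total = 266303.5400
Percentage = 79654.5700 / 266303.5400 * 100 = 29.9112

29.9112%


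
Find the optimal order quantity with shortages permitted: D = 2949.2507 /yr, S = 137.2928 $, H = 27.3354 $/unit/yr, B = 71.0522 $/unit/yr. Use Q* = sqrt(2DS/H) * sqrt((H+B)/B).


sqrt(2DS/H) = 172.1203
sqrt((H+B)/B) = 1.1767
Q* = 172.1203 * 1.1767 = 202.5412

202.5412 units


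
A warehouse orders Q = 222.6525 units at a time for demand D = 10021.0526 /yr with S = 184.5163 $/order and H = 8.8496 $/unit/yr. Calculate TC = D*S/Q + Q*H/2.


Ordering cost = D*S/Q = 8304.6341
Holding cost = Q*H/2 = 985.1928
TC = 8304.6341 + 985.1928 = 9289.8269

9289.8269 $/yr


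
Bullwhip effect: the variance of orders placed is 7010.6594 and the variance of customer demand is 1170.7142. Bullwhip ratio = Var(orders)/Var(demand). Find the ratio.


BW = 7010.6594 / 1170.7142 = 5.9884

5.9884


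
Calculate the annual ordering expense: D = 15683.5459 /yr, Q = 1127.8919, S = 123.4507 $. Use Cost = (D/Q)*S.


Number of orders = D/Q = 13.9052
Cost = 13.9052 * 123.4507 = 1716.6049

1716.6049 $/yr


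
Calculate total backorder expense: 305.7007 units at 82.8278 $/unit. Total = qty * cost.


Total = 305.7007 * 82.8278 = 25320.5164

25320.5164 $


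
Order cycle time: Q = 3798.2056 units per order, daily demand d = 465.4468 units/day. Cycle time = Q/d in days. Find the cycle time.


Cycle = 3798.2056 / 465.4468 = 8.1603

8.1603 days


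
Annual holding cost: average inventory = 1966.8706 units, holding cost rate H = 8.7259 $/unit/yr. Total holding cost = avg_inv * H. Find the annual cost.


Cost = 1966.8706 * 8.7259 = 17162.7162

17162.7162 $/yr


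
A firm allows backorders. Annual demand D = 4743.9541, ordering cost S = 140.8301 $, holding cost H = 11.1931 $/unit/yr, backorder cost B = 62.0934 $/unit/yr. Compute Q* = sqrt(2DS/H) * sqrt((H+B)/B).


sqrt(2DS/H) = 345.5077
sqrt((H+B)/B) = 1.0864
Q* = 345.5077 * 1.0864 = 375.3592

375.3592 units


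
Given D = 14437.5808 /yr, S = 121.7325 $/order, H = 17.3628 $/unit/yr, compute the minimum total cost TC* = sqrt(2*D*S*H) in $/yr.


2*D*S*H = 61031033.9081
TC* = sqrt(61031033.9081) = 7812.2362

7812.2362 $/yr


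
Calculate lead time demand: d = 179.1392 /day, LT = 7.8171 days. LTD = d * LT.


LTD = 179.1392 * 7.8171 = 1400.3490

1400.3490 units


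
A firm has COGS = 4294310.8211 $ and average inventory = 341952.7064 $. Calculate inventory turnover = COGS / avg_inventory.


Turnover = 4294310.8211 / 341952.7064 = 12.5582

12.5582


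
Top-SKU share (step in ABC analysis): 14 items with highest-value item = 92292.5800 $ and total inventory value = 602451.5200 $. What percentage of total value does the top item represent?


Top item = 92292.5800
Total = 602451.5200
Percentage = 92292.5800 / 602451.5200 * 100 = 15.3195

15.3195%


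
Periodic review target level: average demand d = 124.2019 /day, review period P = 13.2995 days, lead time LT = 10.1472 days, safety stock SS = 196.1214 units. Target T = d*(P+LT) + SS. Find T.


P + LT = 23.4467
d*(P+LT) = 124.2019 * 23.4467 = 2912.1247
T = 2912.1247 + 196.1214 = 3108.2461

3108.2461 units


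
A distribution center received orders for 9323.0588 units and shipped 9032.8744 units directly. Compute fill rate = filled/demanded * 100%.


FR = 9032.8744 / 9323.0588 * 100 = 96.8875

96.8875%


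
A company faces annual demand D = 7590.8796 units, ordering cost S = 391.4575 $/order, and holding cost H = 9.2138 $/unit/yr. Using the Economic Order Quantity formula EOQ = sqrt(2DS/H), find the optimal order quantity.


2*D*S = 2 * 7590.8796 * 391.4575 = 5943013.5020
2*D*S/H = 645012.2102
EOQ = sqrt(645012.2102) = 803.1265

803.1265 units


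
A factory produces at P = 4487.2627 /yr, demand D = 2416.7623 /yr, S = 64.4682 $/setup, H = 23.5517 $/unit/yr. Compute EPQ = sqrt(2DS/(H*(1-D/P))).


1 - D/P = 1 - 0.5386 = 0.4614
H*(1-D/P) = 10.8672
2DS = 311608.6306
EPQ = sqrt(28674.3376) = 169.3350

169.3350 units


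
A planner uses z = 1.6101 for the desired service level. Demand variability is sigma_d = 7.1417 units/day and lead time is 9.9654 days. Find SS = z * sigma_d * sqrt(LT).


sqrt(LT) = sqrt(9.9654) = 3.1568
SS = 1.6101 * 7.1417 * 3.1568 = 36.2996

36.2996 units


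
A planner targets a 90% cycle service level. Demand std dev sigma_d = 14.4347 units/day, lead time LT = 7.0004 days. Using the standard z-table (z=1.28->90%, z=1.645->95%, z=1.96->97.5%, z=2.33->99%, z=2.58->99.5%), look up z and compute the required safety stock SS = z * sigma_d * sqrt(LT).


From the table, SL = 90% corresponds to z = 1.28
sqrt(LT) = sqrt(7.0004) = 2.6458
SS = 1.28 * 14.4347 * 2.6458 = 48.8854

48.8854 units


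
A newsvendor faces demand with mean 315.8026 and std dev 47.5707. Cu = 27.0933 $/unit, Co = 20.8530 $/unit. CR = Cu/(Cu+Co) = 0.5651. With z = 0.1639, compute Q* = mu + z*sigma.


CR = Cu/(Cu+Co) = 27.0933/(27.0933+20.8530) = 0.5651
z = 0.1639
Q* = 315.8026 + 0.1639 * 47.5707 = 323.5994

323.5994 units


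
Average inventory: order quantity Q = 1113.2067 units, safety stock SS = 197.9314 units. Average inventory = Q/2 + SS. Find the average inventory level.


Q/2 = 556.6033
Avg = 556.6033 + 197.9314 = 754.5348

754.5348 units


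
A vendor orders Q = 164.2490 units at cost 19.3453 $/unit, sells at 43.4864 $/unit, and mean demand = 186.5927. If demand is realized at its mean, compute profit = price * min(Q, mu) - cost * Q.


Sales at mu = min(164.2490, 186.5927) = 164.2490
Revenue = 43.4864 * 164.2490 = 7142.5977
Total cost = 19.3453 * 164.2490 = 3177.4462
Profit = 7142.5977 - 3177.4462 = 3965.1515

3965.1515 $


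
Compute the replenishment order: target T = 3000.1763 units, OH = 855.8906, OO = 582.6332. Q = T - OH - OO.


Inventory position = OH + OO = 855.8906 + 582.6332 = 1438.5238
Q = 3000.1763 - 1438.5238 = 1561.6525

1561.6525 units


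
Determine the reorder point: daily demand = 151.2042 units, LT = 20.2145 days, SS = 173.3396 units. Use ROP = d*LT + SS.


d*LT = 151.2042 * 20.2145 = 3056.5173
ROP = 3056.5173 + 173.3396 = 3229.8569

3229.8569 units


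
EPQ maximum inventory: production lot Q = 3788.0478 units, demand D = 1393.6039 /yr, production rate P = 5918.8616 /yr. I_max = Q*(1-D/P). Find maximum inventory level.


D/P = 0.2355
1 - D/P = 0.7645
I_max = 3788.0478 * 0.7645 = 2896.1469

2896.1469 units


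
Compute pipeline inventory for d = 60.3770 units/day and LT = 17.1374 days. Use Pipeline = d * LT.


Pipeline = 60.3770 * 17.1374 = 1034.7048

1034.7048 units


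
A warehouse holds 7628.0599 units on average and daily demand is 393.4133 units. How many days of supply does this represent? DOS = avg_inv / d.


DOS = 7628.0599 / 393.4133 = 19.3894

19.3894 days


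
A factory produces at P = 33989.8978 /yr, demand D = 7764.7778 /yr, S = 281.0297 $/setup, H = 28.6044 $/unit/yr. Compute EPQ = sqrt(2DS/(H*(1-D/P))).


1 - D/P = 1 - 0.2284 = 0.7716
H*(1-D/P) = 22.0699
2DS = 4364266.3514
EPQ = sqrt(197747.3990) = 444.6880

444.6880 units


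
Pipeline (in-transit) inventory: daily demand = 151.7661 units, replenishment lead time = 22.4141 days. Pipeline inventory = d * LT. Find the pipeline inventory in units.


Pipeline = 151.7661 * 22.4141 = 3401.7005

3401.7005 units


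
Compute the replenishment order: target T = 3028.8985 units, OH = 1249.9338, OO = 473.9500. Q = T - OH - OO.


Inventory position = OH + OO = 1249.9338 + 473.9500 = 1723.8838
Q = 3028.8985 - 1723.8838 = 1305.0147

1305.0147 units


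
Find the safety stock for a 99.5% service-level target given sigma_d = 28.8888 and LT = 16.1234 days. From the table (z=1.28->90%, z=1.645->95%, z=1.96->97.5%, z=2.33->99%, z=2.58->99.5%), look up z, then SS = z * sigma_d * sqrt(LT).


From the table, SL = 99.5% corresponds to z = 2.58
sqrt(LT) = sqrt(16.1234) = 4.0154
SS = 2.58 * 28.8888 * 4.0154 = 299.2799

299.2799 units


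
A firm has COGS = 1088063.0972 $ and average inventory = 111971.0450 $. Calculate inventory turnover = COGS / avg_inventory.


Turnover = 1088063.0972 / 111971.0450 = 9.7174

9.7174


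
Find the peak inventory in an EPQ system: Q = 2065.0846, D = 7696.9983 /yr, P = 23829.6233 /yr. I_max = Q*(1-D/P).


D/P = 0.3230
1 - D/P = 0.6770
I_max = 2065.0846 * 0.6770 = 1398.0597

1398.0597 units


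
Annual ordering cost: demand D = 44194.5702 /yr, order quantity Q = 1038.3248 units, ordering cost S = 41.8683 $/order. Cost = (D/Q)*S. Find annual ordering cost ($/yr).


Number of orders = D/Q = 42.5633
Cost = 42.5633 * 41.8683 = 1782.0546

1782.0546 $/yr


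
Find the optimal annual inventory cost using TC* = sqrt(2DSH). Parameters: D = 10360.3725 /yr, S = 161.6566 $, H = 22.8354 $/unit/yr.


2*D*S*H = 76490487.6842
TC* = sqrt(76490487.6842) = 8745.8840

8745.8840 $/yr


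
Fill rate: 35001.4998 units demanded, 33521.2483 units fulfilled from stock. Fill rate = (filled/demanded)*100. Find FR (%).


FR = 33521.2483 / 35001.4998 * 100 = 95.7709

95.7709%


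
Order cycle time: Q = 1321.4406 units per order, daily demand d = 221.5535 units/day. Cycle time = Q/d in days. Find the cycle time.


Cycle = 1321.4406 / 221.5535 = 5.9644

5.9644 days


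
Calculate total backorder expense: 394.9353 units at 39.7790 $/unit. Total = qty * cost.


Total = 394.9353 * 39.7790 = 15710.1313

15710.1313 $


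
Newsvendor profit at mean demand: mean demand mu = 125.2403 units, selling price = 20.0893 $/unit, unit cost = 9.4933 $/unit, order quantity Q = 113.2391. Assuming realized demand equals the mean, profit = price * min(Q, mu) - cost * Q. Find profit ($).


Sales at mu = min(113.2391, 125.2403) = 113.2391
Revenue = 20.0893 * 113.2391 = 2274.8943
Total cost = 9.4933 * 113.2391 = 1075.0127
Profit = 2274.8943 - 1075.0127 = 1199.8815

1199.8815 $


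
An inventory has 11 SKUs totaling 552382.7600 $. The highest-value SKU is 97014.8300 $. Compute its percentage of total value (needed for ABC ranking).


Top item = 97014.8300
Total = 552382.7600
Percentage = 97014.8300 / 552382.7600 * 100 = 17.5630

17.5630%


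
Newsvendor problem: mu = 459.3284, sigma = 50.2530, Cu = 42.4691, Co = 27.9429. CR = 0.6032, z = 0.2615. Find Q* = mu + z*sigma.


CR = Cu/(Cu+Co) = 42.4691/(42.4691+27.9429) = 0.6032
z = 0.2615
Q* = 459.3284 + 0.2615 * 50.2530 = 472.4696

472.4696 units


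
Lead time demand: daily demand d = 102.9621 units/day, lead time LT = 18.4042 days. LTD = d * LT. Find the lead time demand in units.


LTD = 102.9621 * 18.4042 = 1894.9351

1894.9351 units


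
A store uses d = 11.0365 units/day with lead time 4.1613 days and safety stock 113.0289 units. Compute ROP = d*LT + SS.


d*LT = 11.0365 * 4.1613 = 45.9262
ROP = 45.9262 + 113.0289 = 158.9551

158.9551 units


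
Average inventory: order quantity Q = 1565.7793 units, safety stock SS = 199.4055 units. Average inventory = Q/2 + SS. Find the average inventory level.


Q/2 = 782.8896
Avg = 782.8896 + 199.4055 = 982.2951

982.2951 units


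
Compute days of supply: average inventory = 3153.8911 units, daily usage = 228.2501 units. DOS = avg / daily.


DOS = 3153.8911 / 228.2501 = 13.8177

13.8177 days


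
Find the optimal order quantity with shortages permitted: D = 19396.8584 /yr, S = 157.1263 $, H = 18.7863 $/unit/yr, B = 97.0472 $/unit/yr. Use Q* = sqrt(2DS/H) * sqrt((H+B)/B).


sqrt(2DS/H) = 569.6191
sqrt((H+B)/B) = 1.0925
Q* = 569.6191 * 1.0925 = 622.3148

622.3148 units


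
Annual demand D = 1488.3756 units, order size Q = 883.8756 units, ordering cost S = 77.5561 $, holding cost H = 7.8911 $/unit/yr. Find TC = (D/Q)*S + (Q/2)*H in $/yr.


Ordering cost = D*S/Q = 130.5983
Holding cost = Q*H/2 = 3487.3754
TC = 130.5983 + 3487.3754 = 3617.9736

3617.9736 $/yr


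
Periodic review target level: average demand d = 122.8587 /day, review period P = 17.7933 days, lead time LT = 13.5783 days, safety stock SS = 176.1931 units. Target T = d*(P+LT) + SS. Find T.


P + LT = 31.3716
d*(P+LT) = 122.8587 * 31.3716 = 3854.2740
T = 3854.2740 + 176.1931 = 4030.4671

4030.4671 units


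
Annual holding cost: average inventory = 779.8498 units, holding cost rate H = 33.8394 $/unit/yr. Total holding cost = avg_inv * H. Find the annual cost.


Cost = 779.8498 * 33.8394 = 26389.6493

26389.6493 $/yr


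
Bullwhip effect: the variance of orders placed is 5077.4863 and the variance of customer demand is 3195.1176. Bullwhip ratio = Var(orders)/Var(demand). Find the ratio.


BW = 5077.4863 / 3195.1176 = 1.5891

1.5891


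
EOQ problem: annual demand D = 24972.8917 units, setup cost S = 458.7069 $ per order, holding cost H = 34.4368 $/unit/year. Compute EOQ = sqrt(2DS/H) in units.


2*D*S = 2 * 24972.8917 * 458.7069 = 22910475.4715
2*D*S/H = 665290.4878
EOQ = sqrt(665290.4878) = 815.6534

815.6534 units


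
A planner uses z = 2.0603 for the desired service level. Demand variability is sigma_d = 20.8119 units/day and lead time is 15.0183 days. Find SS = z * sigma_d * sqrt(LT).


sqrt(LT) = sqrt(15.0183) = 3.8753
SS = 2.0603 * 20.8119 * 3.8753 = 166.1700

166.1700 units


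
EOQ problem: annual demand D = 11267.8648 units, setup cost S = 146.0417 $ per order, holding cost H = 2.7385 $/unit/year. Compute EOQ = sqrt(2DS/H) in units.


2*D*S = 2 * 11267.8648 * 146.0417 = 3291156.2615
2*D*S/H = 1201809.8454
EOQ = sqrt(1201809.8454) = 1096.2709

1096.2709 units


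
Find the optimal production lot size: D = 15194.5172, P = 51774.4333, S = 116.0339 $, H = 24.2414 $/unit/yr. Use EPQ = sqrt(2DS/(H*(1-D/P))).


1 - D/P = 1 - 0.2935 = 0.7065
H*(1-D/P) = 17.1271
2DS = 3526158.1787
EPQ = sqrt(205881.2239) = 453.7414

453.7414 units


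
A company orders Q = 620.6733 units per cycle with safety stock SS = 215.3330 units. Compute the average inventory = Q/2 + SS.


Q/2 = 310.3367
Avg = 310.3367 + 215.3330 = 525.6697

525.6697 units


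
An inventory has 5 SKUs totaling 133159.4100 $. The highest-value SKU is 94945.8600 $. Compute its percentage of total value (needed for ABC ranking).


Top item = 94945.8600
Total = 133159.4100
Percentage = 94945.8600 / 133159.4100 * 100 = 71.3024

71.3024%


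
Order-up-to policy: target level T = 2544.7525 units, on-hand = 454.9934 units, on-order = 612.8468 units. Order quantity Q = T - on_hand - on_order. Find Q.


Inventory position = OH + OO = 454.9934 + 612.8468 = 1067.8402
Q = 2544.7525 - 1067.8402 = 1476.9123

1476.9123 units


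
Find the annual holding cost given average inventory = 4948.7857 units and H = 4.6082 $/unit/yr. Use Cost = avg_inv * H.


Cost = 4948.7857 * 4.6082 = 22804.9943

22804.9943 $/yr


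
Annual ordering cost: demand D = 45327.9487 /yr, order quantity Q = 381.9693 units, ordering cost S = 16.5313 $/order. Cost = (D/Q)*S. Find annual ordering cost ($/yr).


Number of orders = D/Q = 118.6691
Cost = 118.6691 * 16.5313 = 1961.7543

1961.7543 $/yr


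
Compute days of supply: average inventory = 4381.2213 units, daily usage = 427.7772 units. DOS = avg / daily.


DOS = 4381.2213 / 427.7772 = 10.2418

10.2418 days
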